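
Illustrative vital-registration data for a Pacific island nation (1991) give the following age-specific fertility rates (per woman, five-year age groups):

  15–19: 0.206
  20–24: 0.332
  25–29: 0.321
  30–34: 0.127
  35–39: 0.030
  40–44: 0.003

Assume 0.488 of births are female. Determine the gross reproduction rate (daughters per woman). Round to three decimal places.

2.486

Proportion female at birth = 0.488.
Sum of ASFRs = 0.206 + 0.332 + 0.321 + 0.127 + 0.030 + 0.003 = 1.019
TFR = 5 × 1.019 = 5.095
GRR = 0.488 × 5.095 = 2.48636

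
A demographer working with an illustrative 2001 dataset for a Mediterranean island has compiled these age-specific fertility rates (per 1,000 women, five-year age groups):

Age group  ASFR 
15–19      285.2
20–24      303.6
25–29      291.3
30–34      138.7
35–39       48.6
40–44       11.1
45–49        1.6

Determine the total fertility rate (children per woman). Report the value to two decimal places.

5.40

Sum of ASFRs = 285.2 + 303.6 + 291.3 + 138.7 + 48.6 + 11.1 + 1.6 = 1080.1
TFR = 5 × 1080.1 / 1000 = 5.4005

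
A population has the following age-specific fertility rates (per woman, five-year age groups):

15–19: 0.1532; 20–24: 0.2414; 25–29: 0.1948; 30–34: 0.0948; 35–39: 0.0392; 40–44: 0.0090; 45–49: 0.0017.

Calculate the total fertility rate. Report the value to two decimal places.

3.67

Sum of ASFRs = 0.1532 + 0.2414 + 0.1948 + 0.0948 + 0.0392 + 0.0090 + 0.0017 = 0.7341
TFR = 5 × 0.7341 = 3.6705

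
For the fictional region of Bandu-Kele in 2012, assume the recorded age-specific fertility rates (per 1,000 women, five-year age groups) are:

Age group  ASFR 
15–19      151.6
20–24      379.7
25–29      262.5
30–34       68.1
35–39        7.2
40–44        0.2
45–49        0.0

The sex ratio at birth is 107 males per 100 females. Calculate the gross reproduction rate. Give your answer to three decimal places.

2.100

Proportion female at birth = 100 / (100 + 107) = 0.48309.
Sum of ASFRs = 151.6 + 379.7 + 262.5 + 68.1 + 7.2 + 0.2 + 0.0 = 869.3
TFR = 5 × 869.3 / 1000 = 4.3465
GRR = 0.48309 × 4.3465 = 2.09975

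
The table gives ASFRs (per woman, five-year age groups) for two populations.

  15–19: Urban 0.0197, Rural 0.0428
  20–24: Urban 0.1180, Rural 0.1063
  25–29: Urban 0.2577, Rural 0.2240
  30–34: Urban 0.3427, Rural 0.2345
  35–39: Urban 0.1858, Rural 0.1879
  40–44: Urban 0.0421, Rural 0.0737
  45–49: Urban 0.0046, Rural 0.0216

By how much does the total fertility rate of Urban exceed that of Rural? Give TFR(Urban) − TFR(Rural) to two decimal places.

0.40

Urban:
  Sum of ASFRs = 0.0197 + 0.1180 + 0.2577 + 0.3427 + 0.1858 + 0.0421 + 0.0046 = 0.9706
  TFR = 5 × 0.9706 = 4.853
Rural:
  Sum of ASFRs = 0.0428 + 0.1063 + 0.2240 + 0.2345 + 0.1879 + 0.0737 + 0.0216 = 0.8908
  TFR = 5 × 0.8908 = 4.454
Difference = 4.853 − 4.454 = 0.399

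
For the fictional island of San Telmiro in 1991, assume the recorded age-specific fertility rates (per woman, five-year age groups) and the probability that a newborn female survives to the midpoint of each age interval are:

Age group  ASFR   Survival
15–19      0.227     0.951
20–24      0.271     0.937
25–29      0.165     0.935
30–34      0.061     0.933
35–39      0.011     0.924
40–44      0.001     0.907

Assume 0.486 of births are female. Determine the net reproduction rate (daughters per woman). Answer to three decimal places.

Proportion female at birth = 0.486.
Each age group contributes 5 × ASFR × survival:
  15–19: 5 × 0.227 × 0.951 = 1.07939
  20–24: 5 × 0.271 × 0.937 = 1.26964
  25–29: 5 × 0.165 × 0.935 = 0.77138
  30–34: 5 × 0.061 × 0.933 = 0.28457
  35–39: 5 × 0.011 × 0.924 = 0.05082
  40–44: 5 × 0.001 × 0.907 = 0.00454
Sum = 3.46034
NRR = 0.486 × 3.46034 = 1.68173
An NRR exceeding 1 indicates intrinsic growth under these rates.

1.682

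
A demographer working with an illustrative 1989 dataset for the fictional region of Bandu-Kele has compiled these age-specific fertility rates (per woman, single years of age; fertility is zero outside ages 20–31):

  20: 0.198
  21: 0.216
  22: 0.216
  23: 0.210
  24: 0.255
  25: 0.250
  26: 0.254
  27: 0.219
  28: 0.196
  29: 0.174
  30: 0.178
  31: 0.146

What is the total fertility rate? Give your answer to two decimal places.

2.51

Sum of ASFRs = 0.198 + 0.216 + 0.216 + 0.210 + 0.255 + 0.250 + 0.254 + 0.219 + 0.196 + 0.174 + 0.178 + 0.146 = 2.512
TFR = 2.512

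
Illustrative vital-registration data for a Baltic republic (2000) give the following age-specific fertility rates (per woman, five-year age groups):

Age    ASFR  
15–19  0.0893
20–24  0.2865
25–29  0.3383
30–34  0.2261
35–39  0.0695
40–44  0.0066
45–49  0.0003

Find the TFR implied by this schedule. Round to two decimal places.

Sum of ASFRs = 0.0893 + 0.2865 + 0.3383 + 0.2261 + 0.0695 + 0.0066 + 0.0003 = 1.0166
TFR = 5 × 1.0166 = 5.083

5.08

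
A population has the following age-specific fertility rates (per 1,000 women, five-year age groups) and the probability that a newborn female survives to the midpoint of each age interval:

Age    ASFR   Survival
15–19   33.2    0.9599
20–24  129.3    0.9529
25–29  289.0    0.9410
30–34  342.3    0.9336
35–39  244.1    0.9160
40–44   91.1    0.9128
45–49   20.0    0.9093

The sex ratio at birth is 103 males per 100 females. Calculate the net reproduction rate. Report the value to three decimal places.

Proportion female at birth = 100 / (100 + 103) = 0.49261.
Each age group contributes 5 × ASFR × survival:
  15–19: 5 × 33.2/1000 × 0.9599 = 0.15934
  20–24: 5 × 129.3/1000 × 0.9529 = 0.61605
  25–29: 5 × 289.0/1000 × 0.9410 = 1.35975
  30–34: 5 × 342.3/1000 × 0.9336 = 1.59786
  35–39: 5 × 244.1/1000 × 0.9160 = 1.11798
  40–44: 5 × 91.1/1000 × 0.9128 = 0.41578
  45–49: 5 × 20.0/1000 × 0.9093 = 0.09093
Sum = 5.35769
NRR = 0.49261 × 5.35769 = 2.63925
With NRR above 1 the population is above replacement fertility.

2.639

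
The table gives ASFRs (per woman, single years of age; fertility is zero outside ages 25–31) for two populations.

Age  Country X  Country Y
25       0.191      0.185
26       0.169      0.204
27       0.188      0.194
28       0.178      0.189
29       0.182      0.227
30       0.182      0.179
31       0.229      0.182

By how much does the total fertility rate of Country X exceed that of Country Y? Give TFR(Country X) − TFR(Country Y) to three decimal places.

-0.041

Country X:
  Sum of ASFRs = 0.191 + 0.169 + 0.188 + 0.178 + 0.182 + 0.182 + 0.229 = 1.319
  TFR = 1.319
Country Y:
  Sum of ASFRs = 0.185 + 0.204 + 0.194 + 0.189 + 0.227 + 0.179 + 0.182 = 1.360
  TFR = 1.36
Difference = 1.319 − 1.36 = -0.041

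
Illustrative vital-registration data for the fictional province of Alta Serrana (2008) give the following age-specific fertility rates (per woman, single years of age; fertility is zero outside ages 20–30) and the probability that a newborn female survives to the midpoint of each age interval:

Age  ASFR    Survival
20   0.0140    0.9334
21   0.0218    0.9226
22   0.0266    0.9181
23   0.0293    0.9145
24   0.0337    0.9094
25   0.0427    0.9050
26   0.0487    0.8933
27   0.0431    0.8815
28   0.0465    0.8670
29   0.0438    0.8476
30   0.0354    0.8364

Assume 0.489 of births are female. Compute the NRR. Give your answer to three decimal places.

0.167

Proportion female at birth = 0.489.
Weighting each age-specific rate by interval width and survival:
  20: 1 × 0.0140 × 0.9334 = 0.01307
  21: 1 × 0.0218 × 0.9226 = 0.02011
  22: 1 × 0.0266 × 0.9181 = 0.02442
  23: 1 × 0.0293 × 0.9145 = 0.02679
  24: 1 × 0.0337 × 0.9094 = 0.03065
  25: 1 × 0.0427 × 0.9050 = 0.03864
  26: 1 × 0.0487 × 0.8933 = 0.04350
  27: 1 × 0.0431 × 0.8815 = 0.03799
  28: 1 × 0.0465 × 0.8670 = 0.04032
  29: 1 × 0.0438 × 0.8476 = 0.03712
  30: 1 × 0.0354 × 0.8364 = 0.02961
Sum = 0.34222
NRR = 0.489 × 0.34222 = 0.16735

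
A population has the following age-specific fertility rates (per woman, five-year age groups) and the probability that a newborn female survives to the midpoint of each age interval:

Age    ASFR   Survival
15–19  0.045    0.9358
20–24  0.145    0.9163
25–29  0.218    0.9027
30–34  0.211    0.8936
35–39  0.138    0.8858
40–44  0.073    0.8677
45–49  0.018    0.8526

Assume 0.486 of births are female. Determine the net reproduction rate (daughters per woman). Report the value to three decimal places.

1.850

Proportion female at birth = 0.486.
Per-age-group product (5 × ASFR × survival probability):
  15–19: 5 × 0.045 × 0.9358 = 0.21056
  20–24: 5 × 0.145 × 0.9163 = 0.66432
  25–29: 5 × 0.218 × 0.9027 = 0.98394
  30–34: 5 × 0.211 × 0.8936 = 0.94275
  35–39: 5 × 0.138 × 0.8858 = 0.61120
  40–44: 5 × 0.073 × 0.8677 = 0.31671
  45–49: 5 × 0.018 × 0.8526 = 0.07673
Sum = 3.80621
NRR = 0.486 × 3.80621 = 1.84982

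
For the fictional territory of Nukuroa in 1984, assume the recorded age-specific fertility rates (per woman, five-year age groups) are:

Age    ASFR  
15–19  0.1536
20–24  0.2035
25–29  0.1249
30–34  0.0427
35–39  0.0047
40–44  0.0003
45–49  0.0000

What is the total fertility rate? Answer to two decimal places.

Sum of ASFRs = 0.1536 + 0.2035 + 0.1249 + 0.0427 + 0.0047 + 0.0003 + 0.0000 = 0.5297
TFR = 5 × 0.5297 = 2.6485

2.65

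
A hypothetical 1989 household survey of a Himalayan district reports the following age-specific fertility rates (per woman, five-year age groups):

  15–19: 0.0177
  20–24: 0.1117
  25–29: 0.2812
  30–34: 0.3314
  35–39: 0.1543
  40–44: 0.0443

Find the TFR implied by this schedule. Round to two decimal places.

Sum of ASFRs = 0.0177 + 0.1117 + 0.2812 + 0.3314 + 0.1543 + 0.0443 = 0.9406
TFR = 5 × 0.9406 = 4.703

4.70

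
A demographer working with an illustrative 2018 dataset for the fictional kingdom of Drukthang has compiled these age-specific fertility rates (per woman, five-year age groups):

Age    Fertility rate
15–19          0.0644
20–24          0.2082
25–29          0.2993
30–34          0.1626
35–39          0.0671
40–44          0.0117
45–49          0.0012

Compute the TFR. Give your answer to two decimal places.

Sum of ASFRs = 0.0644 + 0.2082 + 0.2993 + 0.1626 + 0.0671 + 0.0117 + 0.0012 = 0.8145
TFR = 5 × 0.8145 = 4.0725

4.07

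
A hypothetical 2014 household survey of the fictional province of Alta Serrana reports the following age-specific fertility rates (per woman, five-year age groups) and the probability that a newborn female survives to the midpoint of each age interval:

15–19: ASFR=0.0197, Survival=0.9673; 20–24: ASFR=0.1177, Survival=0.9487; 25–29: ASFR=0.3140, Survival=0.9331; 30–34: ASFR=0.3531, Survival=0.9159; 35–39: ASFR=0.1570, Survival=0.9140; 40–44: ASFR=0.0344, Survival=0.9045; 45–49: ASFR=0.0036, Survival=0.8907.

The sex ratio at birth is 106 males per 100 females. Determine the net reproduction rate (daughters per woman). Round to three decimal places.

Proportion female at birth = 100 / (100 + 106) = 0.48544.
Survival-weighted fertility by age (5·fₓ·Sₓ):
  15–19: 5 × 0.0197 × 0.9673 = 0.09528
  20–24: 5 × 0.1177 × 0.9487 = 0.55831
  25–29: 5 × 0.3140 × 0.9331 = 1.46497
  30–34: 5 × 0.3531 × 0.9159 = 1.61702
  35–39: 5 × 0.1570 × 0.9140 = 0.71749
  40–44: 5 × 0.0344 × 0.9045 = 0.15557
  45–49: 5 × 0.0036 × 0.8907 = 0.01603
Sum = 4.62467
NRR = 0.48544 × 4.62467 = 2.24500
An NRR exceeding 1 indicates intrinsic growth under these rates.

2.245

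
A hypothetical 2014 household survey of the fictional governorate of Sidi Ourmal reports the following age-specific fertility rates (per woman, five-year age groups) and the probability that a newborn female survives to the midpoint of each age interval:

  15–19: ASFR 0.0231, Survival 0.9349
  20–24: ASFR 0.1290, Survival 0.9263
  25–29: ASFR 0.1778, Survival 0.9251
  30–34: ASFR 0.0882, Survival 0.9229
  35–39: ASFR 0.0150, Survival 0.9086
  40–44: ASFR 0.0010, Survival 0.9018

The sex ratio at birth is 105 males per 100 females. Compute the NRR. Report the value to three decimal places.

0.979

Proportion female at birth = 100 / (100 + 105) = 0.48780.
Weighting each age-specific rate by interval width and survival:
  15–19: 5 × 0.0231 × 0.9349 = 0.10798
  20–24: 5 × 0.1290 × 0.9263 = 0.59746
  25–29: 5 × 0.1778 × 0.9251 = 0.82241
  30–34: 5 × 0.0882 × 0.9229 = 0.40700
  35–39: 5 × 0.0150 × 0.9086 = 0.06815
  40–44: 5 × 0.0010 × 0.9018 = 0.00451
Sum = 2.00751
NRR = 0.48780 × 2.00751 = 0.97926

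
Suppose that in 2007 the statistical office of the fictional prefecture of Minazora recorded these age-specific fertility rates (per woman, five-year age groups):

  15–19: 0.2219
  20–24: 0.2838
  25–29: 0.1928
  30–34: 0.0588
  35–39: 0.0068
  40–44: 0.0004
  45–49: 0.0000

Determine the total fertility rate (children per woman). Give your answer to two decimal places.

Sum of ASFRs = 0.2219 + 0.2838 + 0.1928 + 0.0588 + 0.0068 + 0.0004 + 0.0000 = 0.7645
TFR = 5 × 0.7645 = 3.8225

3.82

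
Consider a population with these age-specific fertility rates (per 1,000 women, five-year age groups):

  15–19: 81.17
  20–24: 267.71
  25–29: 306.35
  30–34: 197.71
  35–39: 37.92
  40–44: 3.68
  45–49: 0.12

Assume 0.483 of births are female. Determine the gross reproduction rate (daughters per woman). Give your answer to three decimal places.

2.161

Proportion female at birth = 0.483.
Sum of ASFRs = 81.17 + 267.71 + 306.35 + 197.71 + 37.92 + 3.68 + 0.12 = 894.66
TFR = 5 × 894.66 / 1000 = 4.4733
GRR = 0.483 × 4.4733 = 2.16060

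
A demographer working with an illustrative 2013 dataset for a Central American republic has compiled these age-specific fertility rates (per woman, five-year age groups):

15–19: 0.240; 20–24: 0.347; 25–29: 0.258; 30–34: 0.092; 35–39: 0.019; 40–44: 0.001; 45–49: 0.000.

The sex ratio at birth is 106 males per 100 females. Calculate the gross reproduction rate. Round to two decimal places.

2.32

Proportion female at birth = 100 / (100 + 106) = 0.48544.
Sum of ASFRs = 0.240 + 0.347 + 0.258 + 0.092 + 0.019 + 0.001 + 0.000 = 0.957
TFR = 5 × 0.957 = 4.785
GRR = 0.48544 × 4.785 = 2.32283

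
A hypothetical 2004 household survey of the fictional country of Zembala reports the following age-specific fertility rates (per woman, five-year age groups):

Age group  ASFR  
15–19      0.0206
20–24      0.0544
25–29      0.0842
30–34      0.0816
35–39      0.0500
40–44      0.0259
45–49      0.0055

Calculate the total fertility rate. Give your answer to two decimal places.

Sum of ASFRs = 0.0206 + 0.0544 + 0.0842 + 0.0816 + 0.0500 + 0.0259 + 0.0055 = 0.3222
TFR = 5 × 0.3222 = 1.611

1.61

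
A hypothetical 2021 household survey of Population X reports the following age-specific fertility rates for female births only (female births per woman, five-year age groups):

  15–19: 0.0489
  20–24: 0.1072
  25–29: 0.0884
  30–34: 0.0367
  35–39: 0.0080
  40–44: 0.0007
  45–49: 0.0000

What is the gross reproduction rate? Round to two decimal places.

1.45

Sum of female ASFRs = 0.0489 + 0.1072 + 0.0884 + 0.0367 + 0.0080 + 0.0007 + 0.0000 = 0.2899
GRR = 5 × 0.2899 = 1.4495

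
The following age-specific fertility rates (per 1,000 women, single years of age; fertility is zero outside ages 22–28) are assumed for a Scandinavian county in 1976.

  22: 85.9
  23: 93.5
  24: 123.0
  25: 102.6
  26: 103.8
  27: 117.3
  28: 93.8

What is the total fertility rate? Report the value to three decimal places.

Sum of ASFRs = 85.9 + 93.5 + 123.0 + 102.6 + 103.8 + 117.3 + 93.8 = 719.9
TFR = 719.9 / 1000 = 0.7199

0.720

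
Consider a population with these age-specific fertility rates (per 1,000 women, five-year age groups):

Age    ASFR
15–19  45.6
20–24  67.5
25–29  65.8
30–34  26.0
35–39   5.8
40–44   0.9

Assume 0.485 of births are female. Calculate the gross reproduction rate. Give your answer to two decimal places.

Proportion female at birth = 0.485.
Sum of ASFRs = 45.6 + 67.5 + 65.8 + 26.0 + 5.8 + 0.9 = 211.6
TFR = 5 × 211.6 / 1000 = 1.058
GRR = 0.485 × 1.058 = 0.51313

0.51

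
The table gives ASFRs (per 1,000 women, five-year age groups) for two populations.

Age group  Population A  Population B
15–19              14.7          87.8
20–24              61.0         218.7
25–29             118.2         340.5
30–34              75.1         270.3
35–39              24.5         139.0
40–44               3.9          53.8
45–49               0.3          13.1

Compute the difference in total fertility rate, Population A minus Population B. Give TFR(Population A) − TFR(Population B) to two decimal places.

-4.13

Population A:
  Sum of ASFRs = 14.7 + 61.0 + 118.2 + 75.1 + 24.5 + 3.9 + 0.3 = 297.7
  TFR = 5 × 297.7 / 1000 = 1.4885
Population B:
  Sum of ASFRs = 87.8 + 218.7 + 340.5 + 270.3 + 139.0 + 53.8 + 13.1 = 1123.2
  TFR = 5 × 1123.2 / 1000 = 5.616
Difference = 1.4885 − 5.616 = -4.1275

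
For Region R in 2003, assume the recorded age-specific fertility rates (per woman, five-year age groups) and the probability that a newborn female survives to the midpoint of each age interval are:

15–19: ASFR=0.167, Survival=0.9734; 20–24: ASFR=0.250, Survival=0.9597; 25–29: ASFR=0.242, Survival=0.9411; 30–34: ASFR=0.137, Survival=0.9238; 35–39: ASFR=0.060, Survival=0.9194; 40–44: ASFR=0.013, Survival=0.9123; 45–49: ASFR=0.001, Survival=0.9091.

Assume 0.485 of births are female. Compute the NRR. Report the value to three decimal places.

Proportion female at birth = 0.485.
Each age group contributes 5 × ASFR × survival:
  15–19: 5 × 0.167 × 0.9734 = 0.81279
  20–24: 5 × 0.250 × 0.9597 = 1.19963
  25–29: 5 × 0.242 × 0.9411 = 1.13873
  30–34: 5 × 0.137 × 0.9238 = 0.63280
  35–39: 5 × 0.060 × 0.9194 = 0.27582
  40–44: 5 × 0.013 × 0.9123 = 0.05930
  45–49: 5 × 0.001 × 0.9091 = 0.00455
Sum = 4.12362
NRR = 0.485 × 4.12362 = 1.99996

2.000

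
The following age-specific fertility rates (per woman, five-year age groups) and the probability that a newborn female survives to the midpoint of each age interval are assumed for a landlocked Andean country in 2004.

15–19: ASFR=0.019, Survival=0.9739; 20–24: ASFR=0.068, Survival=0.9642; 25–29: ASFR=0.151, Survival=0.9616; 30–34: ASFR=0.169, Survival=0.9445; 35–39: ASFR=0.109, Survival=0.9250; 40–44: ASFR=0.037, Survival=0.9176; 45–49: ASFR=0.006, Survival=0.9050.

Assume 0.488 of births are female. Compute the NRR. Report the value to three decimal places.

Proportion female at birth = 0.488.
Each age group contributes 5 × ASFR × survival:
  15–19: 5 × 0.019 × 0.9739 = 0.09252
  20–24: 5 × 0.068 × 0.9642 = 0.32783
  25–29: 5 × 0.151 × 0.9616 = 0.72601
  30–34: 5 × 0.169 × 0.9445 = 0.79810
  35–39: 5 × 0.109 × 0.9250 = 0.50413
  40–44: 5 × 0.037 × 0.9176 = 0.16976
  45–49: 5 × 0.006 × 0.9050 = 0.02715
Sum = 2.64550
NRR = 0.488 × 2.64550 = 1.29100

1.291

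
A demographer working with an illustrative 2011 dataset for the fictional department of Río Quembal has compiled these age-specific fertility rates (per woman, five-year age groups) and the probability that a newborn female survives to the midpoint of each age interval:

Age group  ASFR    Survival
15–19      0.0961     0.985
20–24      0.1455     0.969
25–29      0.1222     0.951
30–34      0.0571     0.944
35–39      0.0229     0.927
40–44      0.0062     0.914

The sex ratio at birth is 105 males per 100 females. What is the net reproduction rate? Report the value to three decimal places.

1.055

Proportion female at birth = 100 / (100 + 105) = 0.48780.
Survival-weighted fertility by age (5·fₓ·Sₓ):
  15–19: 5 × 0.0961 × 0.985 = 0.47329
  20–24: 5 × 0.1455 × 0.969 = 0.70495
  25–29: 5 × 0.1222 × 0.951 = 0.58106
  30–34: 5 × 0.0571 × 0.944 = 0.26951
  35–39: 5 × 0.0229 × 0.927 = 0.10614
  40–44: 5 × 0.0062 × 0.914 = 0.02833
Sum = 2.16328
NRR = 0.48780 × 2.16328 = 1.05525
NRR > 1, so each generation more than replaces itself.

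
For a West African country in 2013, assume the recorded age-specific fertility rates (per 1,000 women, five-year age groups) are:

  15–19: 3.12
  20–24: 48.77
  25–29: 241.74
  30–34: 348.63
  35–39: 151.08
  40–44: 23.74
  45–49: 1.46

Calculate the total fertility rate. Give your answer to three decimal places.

Sum of ASFRs = 3.12 + 48.77 + 241.74 + 348.63 + 151.08 + 23.74 + 1.46 = 818.54
TFR = 5 × 818.54 / 1000 = 4.0927

4.093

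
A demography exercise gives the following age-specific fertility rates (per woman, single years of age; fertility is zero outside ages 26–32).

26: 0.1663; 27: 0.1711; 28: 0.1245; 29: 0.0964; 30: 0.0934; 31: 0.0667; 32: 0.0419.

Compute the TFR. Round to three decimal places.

0.760

Sum of ASFRs = 0.1663 + 0.1711 + 0.1245 + 0.0964 + 0.0934 + 0.0667 + 0.0419 = 0.7603
TFR = 0.7603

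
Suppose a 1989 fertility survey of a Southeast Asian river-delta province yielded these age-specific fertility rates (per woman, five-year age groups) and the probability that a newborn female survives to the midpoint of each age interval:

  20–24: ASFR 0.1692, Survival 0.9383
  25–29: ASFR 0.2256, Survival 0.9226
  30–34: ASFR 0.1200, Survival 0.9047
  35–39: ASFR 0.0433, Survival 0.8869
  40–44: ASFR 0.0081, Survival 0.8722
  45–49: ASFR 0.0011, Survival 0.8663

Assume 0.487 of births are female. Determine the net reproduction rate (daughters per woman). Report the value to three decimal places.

Proportion female at birth = 0.487.
Each age group contributes 5 × ASFR × survival:
  20–24: 5 × 0.1692 × 0.9383 = 0.79380
  25–29: 5 × 0.2256 × 0.9226 = 1.04069
  30–34: 5 × 0.1200 × 0.9047 = 0.54282
  35–39: 5 × 0.0433 × 0.8869 = 0.19201
  40–44: 5 × 0.0081 × 0.8722 = 0.03532
  45–49: 5 × 0.0011 × 0.8663 = 0.00476
Sum = 2.60940
NRR = 0.487 × 2.60940 = 1.27078
With NRR above 1 the population is above replacement fertility.

1.271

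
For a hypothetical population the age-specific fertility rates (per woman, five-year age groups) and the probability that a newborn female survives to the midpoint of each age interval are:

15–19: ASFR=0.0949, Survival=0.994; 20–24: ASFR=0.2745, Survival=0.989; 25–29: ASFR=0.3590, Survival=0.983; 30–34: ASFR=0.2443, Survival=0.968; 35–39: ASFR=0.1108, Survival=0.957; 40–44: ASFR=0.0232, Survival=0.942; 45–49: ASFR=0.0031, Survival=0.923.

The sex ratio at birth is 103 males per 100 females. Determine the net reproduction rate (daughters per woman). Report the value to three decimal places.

Proportion female at birth = 100 / (100 + 103) = 0.49261.
Survival-weighted fertility by age (5·fₓ·Sₓ):
  15–19: 5 × 0.0949 × 0.994 = 0.47165
  20–24: 5 × 0.2745 × 0.989 = 1.35740
  25–29: 5 × 0.3590 × 0.983 = 1.76449
  30–34: 5 × 0.2443 × 0.968 = 1.18241
  35–39: 5 × 0.1108 × 0.957 = 0.53018
  40–44: 5 × 0.0232 × 0.942 = 0.10927
  45–49: 5 × 0.0031 × 0.923 = 0.01431
Sum = 5.42971
NRR = 0.49261 × 5.42971 = 2.67473

2.675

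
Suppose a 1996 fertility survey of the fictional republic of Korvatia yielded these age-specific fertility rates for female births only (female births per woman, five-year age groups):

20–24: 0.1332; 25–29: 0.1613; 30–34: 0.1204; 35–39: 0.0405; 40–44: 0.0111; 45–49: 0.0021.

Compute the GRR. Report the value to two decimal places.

Sum of female ASFRs = 0.1332 + 0.1613 + 0.1204 + 0.0405 + 0.0111 + 0.0021 = 0.4686
GRR = 5 × 0.4686 = 2.343

2.34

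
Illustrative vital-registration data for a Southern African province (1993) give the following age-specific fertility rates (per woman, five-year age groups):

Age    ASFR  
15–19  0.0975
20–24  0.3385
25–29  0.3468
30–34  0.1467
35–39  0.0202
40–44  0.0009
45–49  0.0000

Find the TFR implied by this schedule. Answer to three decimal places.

4.753

Sum of ASFRs = 0.0975 + 0.3385 + 0.3468 + 0.1467 + 0.0202 + 0.0009 + 0.0000 = 0.9506
TFR = 5 × 0.9506 = 4.753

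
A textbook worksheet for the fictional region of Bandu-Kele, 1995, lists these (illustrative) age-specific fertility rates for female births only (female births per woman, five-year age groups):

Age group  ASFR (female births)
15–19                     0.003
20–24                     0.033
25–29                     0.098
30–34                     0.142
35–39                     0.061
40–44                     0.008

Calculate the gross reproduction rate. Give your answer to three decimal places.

Sum of female ASFRs = 0.003 + 0.033 + 0.098 + 0.142 + 0.061 + 0.008 = 0.345
GRR = 5 × 0.345 = 1.725

1.725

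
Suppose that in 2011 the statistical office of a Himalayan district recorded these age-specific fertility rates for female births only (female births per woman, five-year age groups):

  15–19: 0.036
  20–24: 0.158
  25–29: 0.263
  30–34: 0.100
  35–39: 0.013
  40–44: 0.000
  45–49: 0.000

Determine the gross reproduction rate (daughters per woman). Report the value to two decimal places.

2.85

Sum of female ASFRs = 0.036 + 0.158 + 0.263 + 0.100 + 0.013 + 0.000 + 0.000 = 0.570
GRR = 5 × 0.570 = 2.85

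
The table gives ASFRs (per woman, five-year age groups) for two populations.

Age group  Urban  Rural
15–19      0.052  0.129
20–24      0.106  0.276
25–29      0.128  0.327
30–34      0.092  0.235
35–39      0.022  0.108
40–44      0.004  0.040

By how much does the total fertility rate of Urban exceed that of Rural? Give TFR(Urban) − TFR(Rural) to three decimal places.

Urban:
  Sum of ASFRs = 0.052 + 0.106 + 0.128 + 0.092 + 0.022 + 0.004 = 0.404
  TFR = 5 × 0.404 = 2.02
Rural:
  Sum of ASFRs = 0.129 + 0.276 + 0.327 + 0.235 + 0.108 + 0.040 = 1.115
  TFR = 5 × 1.115 = 5.575
Difference = 2.02 − 5.575 = -3.555

-3.555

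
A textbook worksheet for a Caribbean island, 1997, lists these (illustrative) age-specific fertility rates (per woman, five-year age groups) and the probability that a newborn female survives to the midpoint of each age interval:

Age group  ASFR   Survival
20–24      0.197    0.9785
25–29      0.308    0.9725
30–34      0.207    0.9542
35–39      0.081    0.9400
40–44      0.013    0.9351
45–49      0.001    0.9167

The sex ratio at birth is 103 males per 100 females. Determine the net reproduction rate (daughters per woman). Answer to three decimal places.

Proportion female at birth = 100 / (100 + 103) = 0.49261.
Weighting each age-specific rate by interval width and survival:
  20–24: 5 × 0.197 × 0.9785 = 0.96382
  25–29: 5 × 0.308 × 0.9725 = 1.49765
  30–34: 5 × 0.207 × 0.9542 = 0.98760
  35–39: 5 × 0.081 × 0.9400 = 0.38070
  40–44: 5 × 0.013 × 0.9351 = 0.06078
  45–49: 5 × 0.001 × 0.9167 = 0.00458
Sum = 3.89513
NRR = 0.49261 × 3.89513 = 1.91878

1.919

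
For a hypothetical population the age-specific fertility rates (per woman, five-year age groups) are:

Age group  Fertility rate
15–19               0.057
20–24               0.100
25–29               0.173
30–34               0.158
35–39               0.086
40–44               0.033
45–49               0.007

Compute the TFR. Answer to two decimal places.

3.07

Sum of ASFRs = 0.057 + 0.100 + 0.173 + 0.158 + 0.086 + 0.033 + 0.007 = 0.614
TFR = 5 × 0.614 = 3.07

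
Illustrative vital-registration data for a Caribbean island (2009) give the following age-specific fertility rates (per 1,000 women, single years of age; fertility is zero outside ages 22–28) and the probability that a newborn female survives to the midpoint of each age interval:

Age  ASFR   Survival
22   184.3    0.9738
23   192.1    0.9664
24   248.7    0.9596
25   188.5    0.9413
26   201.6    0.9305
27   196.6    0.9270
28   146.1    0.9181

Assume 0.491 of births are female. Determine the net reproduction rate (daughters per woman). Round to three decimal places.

0.631

Proportion female at birth = 0.491.
Weighting each age-specific rate by interval width and survival:
  22: 1 × 184.3/1000 × 0.9738 = 0.17947
  23: 1 × 192.1/1000 × 0.9664 = 0.18565
  24: 1 × 248.7/1000 × 0.9596 = 0.23865
  25: 1 × 188.5/1000 × 0.9413 = 0.17744
  26: 1 × 201.6/1000 × 0.9305 = 0.18759
  27: 1 × 196.6/1000 × 0.9270 = 0.18225
  28: 1 × 146.1/1000 × 0.9181 = 0.13413
Sum = 1.28518
NRR = 0.491 × 1.28518 = 0.63102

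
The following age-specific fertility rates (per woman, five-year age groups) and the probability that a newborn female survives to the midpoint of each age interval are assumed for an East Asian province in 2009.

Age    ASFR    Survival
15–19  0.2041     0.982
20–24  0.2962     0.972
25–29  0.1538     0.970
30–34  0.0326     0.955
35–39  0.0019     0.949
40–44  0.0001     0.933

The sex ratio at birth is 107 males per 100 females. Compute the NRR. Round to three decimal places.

Proportion female at birth = 100 / (100 + 107) = 0.48309.
Per-age-group product (5 × ASFR × survival probability):
  15–19: 5 × 0.2041 × 0.982 = 1.00213
  20–24: 5 × 0.2962 × 0.972 = 1.43953
  25–29: 5 × 0.1538 × 0.970 = 0.74593
  30–34: 5 × 0.0326 × 0.955 = 0.15567
  35–39: 5 × 0.0019 × 0.949 = 0.00902
  40–44: 5 × 0.0001 × 0.933 = 0.00047
Sum = 3.35275
NRR = 0.48309 × 3.35275 = 1.61968
NRR > 1, so each generation more than replaces itself.

1.620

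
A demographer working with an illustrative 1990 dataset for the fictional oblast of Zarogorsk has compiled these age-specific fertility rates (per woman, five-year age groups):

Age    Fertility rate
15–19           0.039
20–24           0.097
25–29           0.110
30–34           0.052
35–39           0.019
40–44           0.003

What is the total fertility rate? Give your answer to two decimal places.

1.60

Sum of ASFRs = 0.039 + 0.097 + 0.110 + 0.052 + 0.019 + 0.003 = 0.320
TFR = 5 × 0.320 = 1.6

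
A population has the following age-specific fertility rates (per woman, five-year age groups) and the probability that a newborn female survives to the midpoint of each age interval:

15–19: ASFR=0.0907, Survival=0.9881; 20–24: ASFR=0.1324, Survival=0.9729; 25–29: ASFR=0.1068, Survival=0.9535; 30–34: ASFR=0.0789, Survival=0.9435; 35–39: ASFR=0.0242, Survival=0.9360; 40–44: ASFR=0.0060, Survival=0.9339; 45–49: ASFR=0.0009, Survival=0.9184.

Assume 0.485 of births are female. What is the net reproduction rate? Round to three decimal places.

1.028

Proportion female at birth = 0.485.
Each age group contributes 5 × ASFR × survival:
  15–19: 5 × 0.0907 × 0.9881 = 0.44810
  20–24: 5 × 0.1324 × 0.9729 = 0.64406
  25–29: 5 × 0.1068 × 0.9535 = 0.50917
  30–34: 5 × 0.0789 × 0.9435 = 0.37221
  35–39: 5 × 0.0242 × 0.9360 = 0.11326
  40–44: 5 × 0.0060 × 0.9339 = 0.02802
  45–49: 5 × 0.0009 × 0.9184 = 0.00413
Sum = 2.11895
NRR = 0.485 × 2.11895 = 1.02769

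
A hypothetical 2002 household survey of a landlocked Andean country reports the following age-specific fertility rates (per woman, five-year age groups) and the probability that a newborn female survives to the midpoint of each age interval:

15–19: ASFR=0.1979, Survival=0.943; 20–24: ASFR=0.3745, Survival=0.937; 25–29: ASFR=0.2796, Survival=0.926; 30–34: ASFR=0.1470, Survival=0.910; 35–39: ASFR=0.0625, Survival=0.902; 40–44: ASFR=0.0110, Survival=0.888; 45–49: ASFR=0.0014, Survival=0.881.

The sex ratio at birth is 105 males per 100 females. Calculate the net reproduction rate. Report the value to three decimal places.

Proportion female at birth = 100 / (100 + 105) = 0.48780.
Each age group contributes 5 × ASFR × survival:
  15–19: 5 × 0.1979 × 0.943 = 0.93310
  20–24: 5 × 0.3745 × 0.937 = 1.75453
  25–29: 5 × 0.2796 × 0.926 = 1.29455
  30–34: 5 × 0.1470 × 0.910 = 0.66885
  35–39: 5 × 0.0625 × 0.902 = 0.28188
  40–44: 5 × 0.0110 × 0.888 = 0.04884
  45–49: 5 × 0.0014 × 0.881 = 0.00617
Sum = 4.98792
NRR = 0.48780 × 4.98792 = 2.43311
NRR > 1, so each generation more than replaces itself.

2.433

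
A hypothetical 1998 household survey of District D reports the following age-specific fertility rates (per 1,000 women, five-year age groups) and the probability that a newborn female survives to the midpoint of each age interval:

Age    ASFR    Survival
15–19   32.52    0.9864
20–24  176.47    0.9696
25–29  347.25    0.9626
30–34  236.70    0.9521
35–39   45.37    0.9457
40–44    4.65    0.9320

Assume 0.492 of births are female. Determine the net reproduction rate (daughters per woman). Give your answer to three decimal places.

Proportion female at birth = 0.492.
Each age group contributes 5 × ASFR × survival:
  15–19: 5 × 32.52/1000 × 0.9864 = 0.16039
  20–24: 5 × 176.47/1000 × 0.9696 = 0.85553
  25–29: 5 × 347.25/1000 × 0.9626 = 1.67131
  30–34: 5 × 236.70/1000 × 0.9521 = 1.12681
  35–39: 5 × 45.37/1000 × 0.9457 = 0.21453
  40–44: 5 × 4.65/1000 × 0.9320 = 0.02167
Sum = 4.05024
NRR = 0.492 × 4.05024 = 1.99272

1.993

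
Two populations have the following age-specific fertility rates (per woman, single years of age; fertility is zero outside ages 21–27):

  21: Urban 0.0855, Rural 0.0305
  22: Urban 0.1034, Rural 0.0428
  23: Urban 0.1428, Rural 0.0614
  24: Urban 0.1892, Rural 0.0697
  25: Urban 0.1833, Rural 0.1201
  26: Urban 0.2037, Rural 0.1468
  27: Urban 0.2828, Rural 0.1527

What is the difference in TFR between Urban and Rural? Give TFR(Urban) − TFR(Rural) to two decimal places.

Urban:
  Sum of ASFRs = 0.0855 + 0.1034 + 0.1428 + 0.1892 + 0.1833 + 0.2037 + 0.2828 = 1.1907
  TFR = 1.1907
Rural:
  Sum of ASFRs = 0.0305 + 0.0428 + 0.0614 + 0.0697 + 0.1201 + 0.1468 + 0.1527 = 0.6240
  TFR = 0.624
Difference = 1.1907 − 0.624 = 0.5667

0.57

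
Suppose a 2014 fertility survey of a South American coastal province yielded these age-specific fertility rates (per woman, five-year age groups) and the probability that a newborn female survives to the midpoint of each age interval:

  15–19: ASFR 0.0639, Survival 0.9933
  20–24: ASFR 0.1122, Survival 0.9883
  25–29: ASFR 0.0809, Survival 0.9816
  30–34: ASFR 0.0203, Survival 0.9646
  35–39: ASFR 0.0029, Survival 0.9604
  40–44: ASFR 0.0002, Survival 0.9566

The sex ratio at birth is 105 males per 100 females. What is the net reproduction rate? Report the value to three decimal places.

0.674

Proportion female at birth = 100 / (100 + 105) = 0.48780.
Per-age-group product (5 × ASFR × survival probability):
  15–19: 5 × 0.0639 × 0.9933 = 0.31736
  20–24: 5 × 0.1122 × 0.9883 = 0.55444
  25–29: 5 × 0.0809 × 0.9816 = 0.39706
  30–34: 5 × 0.0203 × 0.9646 = 0.09791
  35–39: 5 × 0.0029 × 0.9604 = 0.01393
  40–44: 5 × 0.0002 × 0.9566 = 0.00096
Sum = 1.38166
NRR = 0.48780 × 1.38166 = 0.67397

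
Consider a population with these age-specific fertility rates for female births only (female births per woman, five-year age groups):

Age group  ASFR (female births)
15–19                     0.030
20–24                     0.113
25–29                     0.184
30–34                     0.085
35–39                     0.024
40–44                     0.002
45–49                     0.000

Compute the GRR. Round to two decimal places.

Sum of female ASFRs = 0.030 + 0.113 + 0.184 + 0.085 + 0.024 + 0.002 + 0.000 = 0.438
GRR = 5 × 0.438 = 2.19

2.19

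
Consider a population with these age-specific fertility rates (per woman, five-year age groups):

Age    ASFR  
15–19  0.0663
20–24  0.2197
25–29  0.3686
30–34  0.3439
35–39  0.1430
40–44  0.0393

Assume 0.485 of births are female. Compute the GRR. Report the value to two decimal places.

Proportion female at birth = 0.485.
Sum of ASFRs = 0.0663 + 0.2197 + 0.3686 + 0.3439 + 0.1430 + 0.0393 = 1.1808
TFR = 5 × 1.1808 = 5.904
GRR = 0.485 × 5.904 = 2.86344

2.86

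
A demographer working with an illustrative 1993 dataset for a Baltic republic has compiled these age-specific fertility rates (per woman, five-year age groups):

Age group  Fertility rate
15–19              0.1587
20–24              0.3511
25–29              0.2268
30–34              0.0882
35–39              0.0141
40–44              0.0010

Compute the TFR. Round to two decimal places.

Sum of ASFRs = 0.1587 + 0.3511 + 0.2268 + 0.0882 + 0.0141 + 0.0010 = 0.8399
TFR = 5 × 0.8399 = 4.1995

4.20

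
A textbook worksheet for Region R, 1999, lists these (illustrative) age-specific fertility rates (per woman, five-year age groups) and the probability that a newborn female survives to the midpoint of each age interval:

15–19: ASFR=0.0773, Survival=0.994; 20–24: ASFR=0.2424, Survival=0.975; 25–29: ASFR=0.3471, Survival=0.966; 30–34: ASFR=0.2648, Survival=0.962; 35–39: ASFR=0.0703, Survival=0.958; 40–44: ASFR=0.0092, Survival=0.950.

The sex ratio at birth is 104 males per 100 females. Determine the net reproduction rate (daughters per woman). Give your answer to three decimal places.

Proportion female at birth = 100 / (100 + 104) = 0.49020.
Per-age-group product (5 × ASFR × survival probability):
  15–19: 5 × 0.0773 × 0.994 = 0.38418
  20–24: 5 × 0.2424 × 0.975 = 1.18170
  25–29: 5 × 0.3471 × 0.966 = 1.67649
  30–34: 5 × 0.2648 × 0.962 = 1.27369
  35–39: 5 × 0.0703 × 0.958 = 0.33674
  40–44: 5 × 0.0092 × 0.950 = 0.04370
Sum = 4.89650
NRR = 0.49020 × 4.89650 = 2.40026
An NRR exceeding 1 indicates intrinsic growth under these rates.

2.400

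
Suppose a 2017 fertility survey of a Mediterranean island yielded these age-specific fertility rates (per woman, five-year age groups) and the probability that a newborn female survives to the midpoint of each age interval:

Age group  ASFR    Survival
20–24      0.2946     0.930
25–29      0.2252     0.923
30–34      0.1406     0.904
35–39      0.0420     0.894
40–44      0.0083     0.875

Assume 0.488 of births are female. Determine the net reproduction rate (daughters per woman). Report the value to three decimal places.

1.595

Proportion female at birth = 0.488.
Each age group contributes 5 × ASFR × survival:
  20–24: 5 × 0.2946 × 0.930 = 1.36989
  25–29: 5 × 0.2252 × 0.923 = 1.03930
  30–34: 5 × 0.1406 × 0.904 = 0.63551
  35–39: 5 × 0.0420 × 0.894 = 0.18774
  40–44: 5 × 0.0083 × 0.875 = 0.03631
Sum = 3.26875
NRR = 0.488 × 3.26875 = 1.59515
NRR > 1, so each generation more than replaces itself.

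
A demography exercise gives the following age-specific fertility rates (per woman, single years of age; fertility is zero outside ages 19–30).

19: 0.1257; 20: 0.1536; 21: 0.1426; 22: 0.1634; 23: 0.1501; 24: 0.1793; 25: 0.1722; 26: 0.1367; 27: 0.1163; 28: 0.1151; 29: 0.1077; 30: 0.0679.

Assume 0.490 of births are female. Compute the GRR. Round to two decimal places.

0.80

Proportion female at birth = 0.490.
Sum of ASFRs = 0.1257 + 0.1536 + 0.1426 + 0.1634 + 0.1501 + 0.1793 + 0.1722 + 0.1367 + 0.1163 + 0.1151 + 0.1077 + 0.0679 = 1.6306
TFR = 1.6306
GRR = 0.490 × 1.6306 = 0.79899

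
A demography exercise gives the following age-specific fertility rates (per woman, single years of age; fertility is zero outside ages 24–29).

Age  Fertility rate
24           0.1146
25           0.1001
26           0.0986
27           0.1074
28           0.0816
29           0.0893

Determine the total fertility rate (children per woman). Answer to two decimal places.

0.59

Sum of ASFRs = 0.1146 + 0.1001 + 0.0986 + 0.1074 + 0.0816 + 0.0893 = 0.5916
TFR = 0.5916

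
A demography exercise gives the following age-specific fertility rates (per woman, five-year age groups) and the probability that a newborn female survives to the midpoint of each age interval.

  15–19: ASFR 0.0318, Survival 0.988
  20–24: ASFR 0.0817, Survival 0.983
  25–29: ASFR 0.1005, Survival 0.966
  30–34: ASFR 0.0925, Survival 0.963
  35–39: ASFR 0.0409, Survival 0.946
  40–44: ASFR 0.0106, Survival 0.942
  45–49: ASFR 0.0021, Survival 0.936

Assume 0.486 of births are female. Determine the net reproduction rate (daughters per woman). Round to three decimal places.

0.847

Proportion female at birth = 0.486.
Survival-weighted fertility by age (5·fₓ·Sₓ):
  15–19: 5 × 0.0318 × 0.988 = 0.15709
  20–24: 5 × 0.0817 × 0.983 = 0.40156
  25–29: 5 × 0.1005 × 0.966 = 0.48542
  30–34: 5 × 0.0925 × 0.963 = 0.44539
  35–39: 5 × 0.0409 × 0.946 = 0.19346
  40–44: 5 × 0.0106 × 0.942 = 0.04993
  45–49: 5 × 0.0021 × 0.936 = 0.00983
Sum = 1.74268
NRR = 0.486 × 1.74268 = 0.84694
An NRR under 1 implies long-run decline under these rates.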